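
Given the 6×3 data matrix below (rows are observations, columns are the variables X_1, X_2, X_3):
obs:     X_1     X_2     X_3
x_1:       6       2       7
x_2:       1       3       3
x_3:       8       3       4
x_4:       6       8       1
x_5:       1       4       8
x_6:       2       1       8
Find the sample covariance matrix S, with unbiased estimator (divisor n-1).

Step 1 — column means:
  mean(X_1) = (6 + 1 + 8 + 6 + 1 + 2) / 6 = 24/6 = 4
  mean(X_2) = (2 + 3 + 3 + 8 + 4 + 1) / 6 = 21/6 = 3.5
  mean(X_3) = (7 + 3 + 4 + 1 + 8 + 8) / 6 = 31/6 = 5.1667

Step 2 — sample covariance S[i,j] = (1/(n-1)) · Σ_k (x_{k,i} - mean_i) · (x_{k,j} - mean_j), with n-1 = 5.
  S[X_1,X_1] = ((2)·(2) + (-3)·(-3) + (4)·(4) + (2)·(2) + (-3)·(-3) + (-2)·(-2)) / 5 = 46/5 = 9.2
  S[X_1,X_2] = ((2)·(-1.5) + (-3)·(-0.5) + (4)·(-0.5) + (2)·(4.5) + (-3)·(0.5) + (-2)·(-2.5)) / 5 = 9/5 = 1.8
  S[X_1,X_3] = ((2)·(1.8333) + (-3)·(-2.1667) + (4)·(-1.1667) + (2)·(-4.1667) + (-3)·(2.8333) + (-2)·(2.8333)) / 5 = -17/5 = -3.4
  S[X_2,X_2] = ((-1.5)·(-1.5) + (-0.5)·(-0.5) + (-0.5)·(-0.5) + (4.5)·(4.5) + (0.5)·(0.5) + (-2.5)·(-2.5)) / 5 = 29.5/5 = 5.9
  S[X_2,X_3] = ((-1.5)·(1.8333) + (-0.5)·(-2.1667) + (-0.5)·(-1.1667) + (4.5)·(-4.1667) + (0.5)·(2.8333) + (-2.5)·(2.8333)) / 5 = -25.5/5 = -5.1
  S[X_3,X_3] = ((1.8333)·(1.8333) + (-2.1667)·(-2.1667) + (-1.1667)·(-1.1667) + (-4.1667)·(-4.1667) + (2.8333)·(2.8333) + (2.8333)·(2.8333)) / 5 = 42.8333/5 = 8.5667

S is symmetric (S[j,i] = S[i,j]). Assembling:

S = [[9.2, 1.8, -3.4],
 [1.8, 5.9, -5.1],
 [-3.4, -5.1, 8.5667]]


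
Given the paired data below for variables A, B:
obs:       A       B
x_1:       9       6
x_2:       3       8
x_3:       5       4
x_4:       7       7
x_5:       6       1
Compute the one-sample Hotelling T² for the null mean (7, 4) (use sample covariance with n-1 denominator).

Step 1 — sample mean vector:
  mean(A) = (9 + 3 + 5 + 7 + 6) / 5 = 30/5 = 6
  mean(B) = (6 + 8 + 4 + 7 + 1) / 5 = 26/5 = 5.2
  x̄ = (6, 5.2),  deviation x̄ - mu_0 = (6, 5.2) - (7, 4) = (-1, 1.2).

Step 2 — sample covariance matrix, S[i,j] = (1/(n-1)) · Σ_k (x_{k,i} - mean_i) · (x_{k,j} - mean_j), divisor n-1 = 4:
  S[A,A] = ((3)·(3) + (-3)·(-3) + (-1)·(-1) + (1)·(1) + (0)·(0)) / 4 = 20/4 = 5
  S[A,B] = ((3)·(0.8) + (-3)·(2.8) + (-1)·(-1.2) + (1)·(1.8) + (0)·(-4.2)) / 4 = -3/4 = -0.75
  S[B,B] = ((0.8)·(0.8) + (2.8)·(2.8) + (-1.2)·(-1.2) + (1.8)·(1.8) + (-4.2)·(-4.2)) / 4 = 30.8/4 = 7.7
  S = [[5, -0.75],
 [-0.75, 7.7]].

Step 3 — invert S. det(S) = 5·7.7 - (-0.75)² = 37.9375.
  S^{-1} = (1/det) · [[d, -b], [-b, a]] = [[0.203, 0.0198],
 [0.0198, 0.1318]].

Step 4 — quadratic form (x̄ - mu_0)^T · S^{-1} · (x̄ - mu_0):
  S^{-1} · (x̄ - mu_0) = (-0.1792, 0.1384),
  (x̄ - mu_0)^T · [...] = (-1)·(-0.1792) + (1.2)·(0.1384) = 0.3453.

Step 5 — scale by n: T² = 5 · 0.3453 = 1.7265.

T² ≈ 1.7265


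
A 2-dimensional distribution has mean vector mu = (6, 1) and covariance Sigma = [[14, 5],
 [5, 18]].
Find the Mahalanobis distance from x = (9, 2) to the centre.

Step 1 — centre the observation: (x - mu) = (3, 1).

Step 2 — invert Sigma. det(Sigma) = 14·18 - (5)² = 227.
  Sigma^{-1} = (1/det) · [[d, -b], [-b, a]] = [[0.0793, -0.022],
 [-0.022, 0.0617]].

Step 3 — form the quadratic (x - mu)^T · Sigma^{-1} · (x - mu):
  Sigma^{-1} · (x - mu) = (0.2159, -0.0044).
  (x - mu)^T · [Sigma^{-1} · (x - mu)] = (3)·(0.2159) + (1)·(-0.0044) = 0.6432.

Step 4 — take square root: d = √(0.6432) ≈ 0.802.

d(x, mu) = √(0.6432) ≈ 0.802


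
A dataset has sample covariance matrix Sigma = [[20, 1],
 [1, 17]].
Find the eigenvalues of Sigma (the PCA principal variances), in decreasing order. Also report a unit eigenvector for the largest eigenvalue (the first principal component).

Step 1 — characteristic polynomial of 2×2 Sigma:
  det(Sigma - λI) = λ² - trace · λ + det = 0.
  trace = 20 + 17 = 37, det = 20·17 - (1)² = 339.
Step 2 — discriminant:
  Δ = trace² - 4·det = 1369 - 1356 = 13.
Step 3 — eigenvalues:
  λ = (trace ± √Δ)/2 = (37 ± 3.6056)/2,
  λ_1 = 20.3028,  λ_2 = 16.6972.

Step 4 — unit eigenvector for λ_1: solve (Sigma - λ_1 I)v = 0. First row:
  (20 - 20.3028)·v_x + (1)·v_y = 0, i.e. (-0.3028)·v_x + (1)·v_y = 0,
  so v ∝ (b, λ_1 - a) = (1, 0.3028) = u.
  ||u|| = √((1)² + (0.3028)²) = √(1.0917) ≈ 1.0448,
  v_1 = u/||u|| ≈ (0.9571, 0.2898) (||v_1|| = 1).

λ_1 = 20.3028,  λ_2 = 16.6972;  v_1 ≈ (0.9571, 0.2898)


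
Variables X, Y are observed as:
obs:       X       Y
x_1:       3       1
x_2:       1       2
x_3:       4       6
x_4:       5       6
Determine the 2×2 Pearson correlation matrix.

Step 1 — column means:
  mean(X) = (3 + 1 + 4 + 5) / 4 = 13/4 = 3.25
  mean(Y) = (1 + 2 + 6 + 6) / 4 = 15/4 = 3.75

Step 2 — sample variances and covariances s[i,j] = (1/(n-1)) · Σ_k (x_{k,i} - mean_i) · (x_{k,j} - mean_j), with n-1 = 3:
  s[X,X] = ((-0.25)·(-0.25) + (-2.25)·(-2.25) + (0.75)·(0.75) + (1.75)·(1.75)) / 3 = 8.75/3 = 2.9167
  s[X,Y] = ((-0.25)·(-2.75) + (-2.25)·(-1.75) + (0.75)·(2.25) + (1.75)·(2.25)) / 3 = 10.25/3 = 3.4167
  s[Y,Y] = ((-2.75)·(-2.75) + (-1.75)·(-1.75) + (2.25)·(2.25) + (2.25)·(2.25)) / 3 = 20.75/3 = 6.9167
  Sample standard deviations s_i = √(s[i,i]):
  s(X) = √(2.9167) = 1.7078
  s(Y) = √(6.9167) = 2.63

Step 3 — r_{ij} = s_{ij} / (s_i · s_j):
  r[X,X] = 1 (diagonal).
  r[X,Y] = 3.4167 / (1.7078 · 2.63) = 3.4167 / 4.4915 = 0.7607
  r[Y,Y] = 1 (diagonal).

R is symmetric with unit diagonal. Assembling:

R = [[1, 0.7607],
 [0.7607, 1]]


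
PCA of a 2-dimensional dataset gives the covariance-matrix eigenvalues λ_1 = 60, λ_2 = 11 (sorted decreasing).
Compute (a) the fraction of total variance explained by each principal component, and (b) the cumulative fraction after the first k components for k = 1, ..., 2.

Step 1 — total variance = trace(Sigma) = Σ λ_i = 60 + 11 = 71.

Step 2 — fraction explained by component i = λ_i / Σ λ:
  PC1: 60/71 = 0.8451
  PC2: 11/71 = 0.1549

Step 3 — cumulative fraction after k components = (λ_1 + ... + λ_k) / Σ λ:
  k = 1: 60/71 = 0.8451
  k = 2: (60 + 11)/71 = 71/71 = 1

Summary (fraction, with percent):

explained: PC1 0.8451 (84.51%), PC2 0.1549 (15.49%);  cumulative: 0.8451, 1


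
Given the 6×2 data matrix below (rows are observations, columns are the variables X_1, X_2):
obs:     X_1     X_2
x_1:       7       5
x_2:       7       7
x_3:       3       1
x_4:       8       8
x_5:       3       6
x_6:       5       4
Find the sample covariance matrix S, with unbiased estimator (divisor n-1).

Step 1 — column means:
  mean(X_1) = (7 + 7 + 3 + 8 + 3 + 5) / 6 = 33/6 = 5.5
  mean(X_2) = (5 + 7 + 1 + 8 + 6 + 4) / 6 = 31/6 = 5.1667

Step 2 — sample covariance S[i,j] = (1/(n-1)) · Σ_k (x_{k,i} - mean_i) · (x_{k,j} - mean_j), with n-1 = 5.
  S[X_1,X_1] = ((1.5)·(1.5) + (1.5)·(1.5) + (-2.5)·(-2.5) + (2.5)·(2.5) + (-2.5)·(-2.5) + (-0.5)·(-0.5)) / 5 = 23.5/5 = 4.7
  S[X_1,X_2] = ((1.5)·(-0.1667) + (1.5)·(1.8333) + (-2.5)·(-4.1667) + (2.5)·(2.8333) + (-2.5)·(0.8333) + (-0.5)·(-1.1667)) / 5 = 18.5/5 = 3.7
  S[X_2,X_2] = ((-0.1667)·(-0.1667) + (1.8333)·(1.8333) + (-4.1667)·(-4.1667) + (2.8333)·(2.8333) + (0.8333)·(0.8333) + (-1.1667)·(-1.1667)) / 5 = 30.8333/5 = 6.1667

S is symmetric (S[j,i] = S[i,j]). Assembling:

S = [[4.7, 3.7],
 [3.7, 6.1667]]


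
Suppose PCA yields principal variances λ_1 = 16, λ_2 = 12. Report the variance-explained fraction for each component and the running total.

Step 1 — total variance = trace(Sigma) = Σ λ_i = 16 + 12 = 28.

Step 2 — fraction explained by component i = λ_i / Σ λ:
  PC1: 16/28 = 0.5714
  PC2: 12/28 = 0.4286

Step 3 — cumulative fraction after k components = (λ_1 + ... + λ_k) / Σ λ:
  k = 1: 16/28 = 0.5714
  k = 2: (16 + 12)/28 = 28/28 = 1

Summary (fraction, with percent):

explained: PC1 0.5714 (57.14%), PC2 0.4286 (42.86%);  cumulative: 0.5714, 1


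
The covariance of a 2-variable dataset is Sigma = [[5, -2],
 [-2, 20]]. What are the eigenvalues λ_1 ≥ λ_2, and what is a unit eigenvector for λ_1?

Step 1 — characteristic polynomial of 2×2 Sigma:
  det(Sigma - λI) = λ² - trace · λ + det = 0.
  trace = 5 + 20 = 25, det = 5·20 - (-2)² = 96.
Step 2 — discriminant:
  Δ = trace² - 4·det = 625 - 384 = 241.
Step 3 — eigenvalues:
  λ = (trace ± √Δ)/2 = (25 ± 15.5242)/2,
  λ_1 = 20.2621,  λ_2 = 4.7379.

Step 4 — unit eigenvector for λ_1: solve (Sigma - λ_1 I)v = 0. First row:
  (5 - 20.2621)·v_x + (-2)·v_y = 0, i.e. (-15.2621)·v_x + (-2)·v_y = 0,
  so v ∝ (b, λ_1 - a) = (-2, 15.2621); multiply by -1 so the first entry is positive: u = (2, -15.2621).
  ||u|| = √((2)² + (-15.2621)²) = √(236.9313) ≈ 15.3926,
  v_1 = u/||u|| ≈ (0.1299, -0.9915) (||v_1|| = 1).

λ_1 = 20.2621,  λ_2 = 4.7379;  v_1 ≈ (0.1299, -0.9915)


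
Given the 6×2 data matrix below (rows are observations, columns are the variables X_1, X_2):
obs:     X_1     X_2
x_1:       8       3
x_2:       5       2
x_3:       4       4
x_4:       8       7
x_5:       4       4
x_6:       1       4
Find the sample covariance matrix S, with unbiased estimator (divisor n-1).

Step 1 — column means:
  mean(X_1) = (8 + 5 + 4 + 8 + 4 + 1) / 6 = 30/6 = 5
  mean(X_2) = (3 + 2 + 4 + 7 + 4 + 4) / 6 = 24/6 = 4

Step 2 — sample covariance S[i,j] = (1/(n-1)) · Σ_k (x_{k,i} - mean_i) · (x_{k,j} - mean_j), with n-1 = 5.
  S[X_1,X_1] = ((3)·(3) + (0)·(0) + (-1)·(-1) + (3)·(3) + (-1)·(-1) + (-4)·(-4)) / 5 = 36/5 = 7.2
  S[X_1,X_2] = ((3)·(-1) + (0)·(-2) + (-1)·(0) + (3)·(3) + (-1)·(0) + (-4)·(0)) / 5 = 6/5 = 1.2
  S[X_2,X_2] = ((-1)·(-1) + (-2)·(-2) + (0)·(0) + (3)·(3) + (0)·(0) + (0)·(0)) / 5 = 14/5 = 2.8

S is symmetric (S[j,i] = S[i,j]). Assembling:

S = [[7.2, 1.2],
 [1.2, 2.8]]


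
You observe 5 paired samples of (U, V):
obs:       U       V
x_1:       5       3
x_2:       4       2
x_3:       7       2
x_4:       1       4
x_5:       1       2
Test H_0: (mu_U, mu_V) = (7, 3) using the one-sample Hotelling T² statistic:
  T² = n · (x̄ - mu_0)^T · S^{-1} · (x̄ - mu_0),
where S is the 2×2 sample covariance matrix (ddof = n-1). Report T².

Step 1 — sample mean vector:
  mean(U) = (5 + 4 + 7 + 1 + 1) / 5 = 18/5 = 3.6
  mean(V) = (3 + 2 + 2 + 4 + 2) / 5 = 13/5 = 2.6
  x̄ = (3.6, 2.6),  deviation x̄ - mu_0 = (3.6, 2.6) - (7, 3) = (-3.4, -0.4).

Step 2 — sample covariance matrix, S[i,j] = (1/(n-1)) · Σ_k (x_{k,i} - mean_i) · (x_{k,j} - mean_j), divisor n-1 = 4:
  S[U,U] = ((1.4)·(1.4) + (0.4)·(0.4) + (3.4)·(3.4) + (-2.6)·(-2.6) + (-2.6)·(-2.6)) / 4 = 27.2/4 = 6.8
  S[U,V] = ((1.4)·(0.4) + (0.4)·(-0.6) + (3.4)·(-0.6) + (-2.6)·(1.4) + (-2.6)·(-0.6)) / 4 = -3.8/4 = -0.95
  S[V,V] = ((0.4)·(0.4) + (-0.6)·(-0.6) + (-0.6)·(-0.6) + (1.4)·(1.4) + (-0.6)·(-0.6)) / 4 = 3.2/4 = 0.8
  S = [[6.8, -0.95],
 [-0.95, 0.8]].

Step 3 — invert S. det(S) = 6.8·0.8 - (-0.95)² = 4.5375.
  S^{-1} = (1/det) · [[d, -b], [-b, a]] = [[0.1763, 0.2094],
 [0.2094, 1.4986]].

Step 4 — quadratic form (x̄ - mu_0)^T · S^{-1} · (x̄ - mu_0):
  S^{-1} · (x̄ - mu_0) = (-0.6832, -1.3113),
  (x̄ - mu_0)^T · [...] = (-3.4)·(-0.6832) + (-0.4)·(-1.3113) = 2.8474.

Step 5 — scale by n: T² = 5 · 2.8474 = 14.2369.

T² ≈ 14.2369


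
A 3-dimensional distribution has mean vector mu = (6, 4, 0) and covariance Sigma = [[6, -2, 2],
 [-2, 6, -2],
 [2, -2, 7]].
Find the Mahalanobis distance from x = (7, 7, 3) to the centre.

Step 1 — centre the observation: (x - mu) = (1, 3, 3).

Step 2 — invert Sigma (cofactor / det for 3×3, or solve directly):
  Sigma^{-1} = [[0.1979, 0.0521, -0.0417],
 [0.0521, 0.1979, 0.0417],
 [-0.0417, 0.0417, 0.1667]].

Step 3 — form the quadratic (x - mu)^T · Sigma^{-1} · (x - mu):
  Sigma^{-1} · (x - mu) = (0.2292, 0.7708, 0.5833).
  (x - mu)^T · [Sigma^{-1} · (x - mu)] = (1)·(0.2292) + (3)·(0.7708) + (3)·(0.5833) = 4.2917.

Step 4 — take square root: d = √(4.2917) ≈ 2.0716.

d(x, mu) = √(4.2917) ≈ 2.0716


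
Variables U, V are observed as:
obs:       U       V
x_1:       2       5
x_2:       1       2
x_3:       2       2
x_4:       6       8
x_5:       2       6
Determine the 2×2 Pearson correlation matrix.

Step 1 — column means:
  mean(U) = (2 + 1 + 2 + 6 + 2) / 5 = 13/5 = 2.6
  mean(V) = (5 + 2 + 2 + 8 + 6) / 5 = 23/5 = 4.6

Step 2 — sample variances and covariances s[i,j] = (1/(n-1)) · Σ_k (x_{k,i} - mean_i) · (x_{k,j} - mean_j), with n-1 = 4:
  s[U,U] = ((-0.6)·(-0.6) + (-1.6)·(-1.6) + (-0.6)·(-0.6) + (3.4)·(3.4) + (-0.6)·(-0.6)) / 4 = 15.2/4 = 3.8
  s[U,V] = ((-0.6)·(0.4) + (-1.6)·(-2.6) + (-0.6)·(-2.6) + (3.4)·(3.4) + (-0.6)·(1.4)) / 4 = 16.2/4 = 4.05
  s[V,V] = ((0.4)·(0.4) + (-2.6)·(-2.6) + (-2.6)·(-2.6) + (3.4)·(3.4) + (1.4)·(1.4)) / 4 = 27.2/4 = 6.8
  Sample standard deviations s_i = √(s[i,i]):
  s(U) = √(3.8) = 1.9494
  s(V) = √(6.8) = 2.6077

Step 3 — r_{ij} = s_{ij} / (s_i · s_j):
  r[U,U] = 1 (diagonal).
  r[U,V] = 4.05 / (1.9494 · 2.6077) = 4.05 / 5.0833 = 0.7967
  r[V,V] = 1 (diagonal).

R is symmetric with unit diagonal. Assembling:

R = [[1, 0.7967],
 [0.7967, 1]]


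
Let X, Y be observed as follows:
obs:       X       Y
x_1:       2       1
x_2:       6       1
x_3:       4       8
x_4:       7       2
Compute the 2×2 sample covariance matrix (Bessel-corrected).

Step 1 — column means:
  mean(X) = (2 + 6 + 4 + 7) / 4 = 19/4 = 4.75
  mean(Y) = (1 + 1 + 8 + 2) / 4 = 12/4 = 3

Step 2 — sample covariance S[i,j] = (1/(n-1)) · Σ_k (x_{k,i} - mean_i) · (x_{k,j} - mean_j), with n-1 = 3.
  S[X,X] = ((-2.75)·(-2.75) + (1.25)·(1.25) + (-0.75)·(-0.75) + (2.25)·(2.25)) / 3 = 14.75/3 = 4.9167
  S[X,Y] = ((-2.75)·(-2) + (1.25)·(-2) + (-0.75)·(5) + (2.25)·(-1)) / 3 = -3/3 = -1
  S[Y,Y] = ((-2)·(-2) + (-2)·(-2) + (5)·(5) + (-1)·(-1)) / 3 = 34/3 = 11.3333

S is symmetric (S[j,i] = S[i,j]). Assembling:

S = [[4.9167, -1],
 [-1, 11.3333]]


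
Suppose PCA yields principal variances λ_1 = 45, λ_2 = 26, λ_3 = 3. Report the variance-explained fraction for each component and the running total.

Step 1 — total variance = trace(Sigma) = Σ λ_i = 45 + 26 + 3 = 74.

Step 2 — fraction explained by component i = λ_i / Σ λ:
  PC1: 45/74 = 0.6081
  PC2: 26/74 = 0.3514
  PC3: 3/74 = 0.0405

Step 3 — cumulative fraction after k components = (λ_1 + ... + λ_k) / Σ λ:
  k = 1: 45/74 = 0.6081
  k = 2: (45 + 26)/74 = 71/74 = 0.9595
  k = 3: (45 + 26 + 3)/74 = 74/74 = 1

Summary (fraction, with percent):

explained: PC1 0.6081 (60.81%), PC2 0.3514 (35.14%), PC3 0.0405 (4.05%);  cumulative: 0.6081, 0.9595, 1


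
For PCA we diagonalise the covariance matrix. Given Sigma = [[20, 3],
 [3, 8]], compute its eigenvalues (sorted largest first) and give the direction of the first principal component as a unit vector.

Step 1 — characteristic polynomial of 2×2 Sigma:
  det(Sigma - λI) = λ² - trace · λ + det = 0.
  trace = 20 + 8 = 28, det = 20·8 - (3)² = 151.
Step 2 — discriminant:
  Δ = trace² - 4·det = 784 - 604 = 180.
Step 3 — eigenvalues:
  λ = (trace ± √Δ)/2 = (28 ± 13.4164)/2,
  λ_1 = 20.7082,  λ_2 = 7.2918.

Step 4 — unit eigenvector for λ_1: solve (Sigma - λ_1 I)v = 0. First row:
  (20 - 20.7082)·v_x + (3)·v_y = 0, i.e. (-0.7082)·v_x + (3)·v_y = 0,
  so v ∝ (b, λ_1 - a) = (3, 0.7082) = u.
  ||u|| = √((3)² + (0.7082)²) = √(9.5016) ≈ 3.0825,
  v_1 = u/||u|| ≈ (0.9732, 0.2298) (||v_1|| = 1).

λ_1 = 20.7082,  λ_2 = 7.2918;  v_1 ≈ (0.9732, 0.2298)


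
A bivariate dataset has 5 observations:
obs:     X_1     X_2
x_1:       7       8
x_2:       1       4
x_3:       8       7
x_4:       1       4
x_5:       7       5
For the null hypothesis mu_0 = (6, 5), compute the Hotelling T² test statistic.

Step 1 — sample mean vector:
  mean(X_1) = (7 + 1 + 8 + 1 + 7) / 5 = 24/5 = 4.8
  mean(X_2) = (8 + 4 + 7 + 4 + 5) / 5 = 28/5 = 5.6
  x̄ = (4.8, 5.6),  deviation x̄ - mu_0 = (4.8, 5.6) - (6, 5) = (-1.2, 0.6).

Step 2 — sample covariance matrix, S[i,j] = (1/(n-1)) · Σ_k (x_{k,i} - mean_i) · (x_{k,j} - mean_j), divisor n-1 = 4:
  S[X_1,X_1] = ((2.2)·(2.2) + (-3.8)·(-3.8) + (3.2)·(3.2) + (-3.8)·(-3.8) + (2.2)·(2.2)) / 4 = 48.8/4 = 12.2
  S[X_1,X_2] = ((2.2)·(2.4) + (-3.8)·(-1.6) + (3.2)·(1.4) + (-3.8)·(-1.6) + (2.2)·(-0.6)) / 4 = 20.6/4 = 5.15
  S[X_2,X_2] = ((2.4)·(2.4) + (-1.6)·(-1.6) + (1.4)·(1.4) + (-1.6)·(-1.6) + (-0.6)·(-0.6)) / 4 = 13.2/4 = 3.3
  S = [[12.2, 5.15],
 [5.15, 3.3]].

Step 3 — invert S. det(S) = 12.2·3.3 - (5.15)² = 13.7375.
  S^{-1} = (1/det) · [[d, -b], [-b, a]] = [[0.2402, -0.3749],
 [-0.3749, 0.8881]].

Step 4 — quadratic form (x̄ - mu_0)^T · S^{-1} · (x̄ - mu_0):
  S^{-1} · (x̄ - mu_0) = (-0.5132, 0.9827),
  (x̄ - mu_0)^T · [...] = (-1.2)·(-0.5132) + (0.6)·(0.9827) = 1.2055.

Step 5 — scale by n: T² = 5 · 1.2055 = 6.0273.

T² ≈ 6.0273


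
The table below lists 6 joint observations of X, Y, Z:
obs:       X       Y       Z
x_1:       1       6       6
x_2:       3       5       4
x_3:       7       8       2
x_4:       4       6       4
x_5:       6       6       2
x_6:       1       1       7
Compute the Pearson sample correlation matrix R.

Step 1 — column means:
  mean(X) = (1 + 3 + 7 + 4 + 6 + 1) / 6 = 22/6 = 3.6667
  mean(Y) = (6 + 5 + 8 + 6 + 6 + 1) / 6 = 32/6 = 5.3333
  mean(Z) = (6 + 4 + 2 + 4 + 2 + 7) / 6 = 25/6 = 4.1667

Step 2 — sample variances and covariances s[i,j] = (1/(n-1)) · Σ_k (x_{k,i} - mean_i) · (x_{k,j} - mean_j), with n-1 = 5:
  s[X,X] = ((-2.6667)·(-2.6667) + (-0.6667)·(-0.6667) + (3.3333)·(3.3333) + (0.3333)·(0.3333) + (2.3333)·(2.3333) + (-2.6667)·(-2.6667)) / 5 = 31.3333/5 = 6.2667
  s[X,Y] = ((-2.6667)·(0.6667) + (-0.6667)·(-0.3333) + (3.3333)·(2.6667) + (0.3333)·(0.6667) + (2.3333)·(0.6667) + (-2.6667)·(-4.3333)) / 5 = 20.6667/5 = 4.1333
  s[X,Z] = ((-2.6667)·(1.8333) + (-0.6667)·(-0.1667) + (3.3333)·(-2.1667) + (0.3333)·(-0.1667) + (2.3333)·(-2.1667) + (-2.6667)·(2.8333)) / 5 = -24.6667/5 = -4.9333
  s[Y,Y] = ((0.6667)·(0.6667) + (-0.3333)·(-0.3333) + (2.6667)·(2.6667) + (0.6667)·(0.6667) + (0.6667)·(0.6667) + (-4.3333)·(-4.3333)) / 5 = 27.3333/5 = 5.4667
  s[Y,Z] = ((0.6667)·(1.8333) + (-0.3333)·(-0.1667) + (2.6667)·(-2.1667) + (0.6667)·(-0.1667) + (0.6667)·(-2.1667) + (-4.3333)·(2.8333)) / 5 = -18.3333/5 = -3.6667
  s[Z,Z] = ((1.8333)·(1.8333) + (-0.1667)·(-0.1667) + (-2.1667)·(-2.1667) + (-0.1667)·(-0.1667) + (-2.1667)·(-2.1667) + (2.8333)·(2.8333)) / 5 = 20.8333/5 = 4.1667
  Sample standard deviations s_i = √(s[i,i]):
  s(X) = √(6.2667) = 2.5033
  s(Y) = √(5.4667) = 2.3381
  s(Z) = √(4.1667) = 2.0412

Step 3 — r_{ij} = s_{ij} / (s_i · s_j):
  r[X,X] = 1 (diagonal).
  r[X,Y] = 4.1333 / (2.5033 · 2.3381) = 4.1333 / 5.853 = 0.7062
  r[X,Z] = -4.9333 / (2.5033 · 2.0412) = -4.9333 / 5.1099 = -0.9654
  r[Y,Y] = 1 (diagonal).
  r[Y,Z] = -3.6667 / (2.3381 · 2.0412) = -3.6667 / 4.7726 = -0.7683
  r[Z,Z] = 1 (diagonal).

R is symmetric with unit diagonal. Assembling:

R = [[1, 0.7062, -0.9654],
 [0.7062, 1, -0.7683],
 [-0.9654, -0.7683, 1]]


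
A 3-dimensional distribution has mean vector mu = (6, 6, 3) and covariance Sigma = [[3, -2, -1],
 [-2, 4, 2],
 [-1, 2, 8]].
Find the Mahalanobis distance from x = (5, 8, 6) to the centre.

Step 1 — centre the observation: (x - mu) = (-1, 2, 3).

Step 2 — invert Sigma (cofactor / det for 3×3, or solve directly):
  Sigma^{-1} = [[0.5, 0.25, 0],
 [0.25, 0.4107, -0.0714],
 [0, -0.0714, 0.1429]].

Step 3 — form the quadratic (x - mu)^T · Sigma^{-1} · (x - mu):
  Sigma^{-1} · (x - mu) = (0, 0.3571, 0.2857).
  (x - mu)^T · [Sigma^{-1} · (x - mu)] = (-1)·(0) + (2)·(0.3571) + (3)·(0.2857) = 1.5714.

Step 4 — take square root: d = √(1.5714) ≈ 1.2536.

d(x, mu) = √(1.5714) ≈ 1.2536


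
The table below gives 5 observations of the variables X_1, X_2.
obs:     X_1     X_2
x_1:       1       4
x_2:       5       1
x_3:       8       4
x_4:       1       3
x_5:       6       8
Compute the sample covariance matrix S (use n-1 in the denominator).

Step 1 — column means:
  mean(X_1) = (1 + 5 + 8 + 1 + 6) / 5 = 21/5 = 4.2
  mean(X_2) = (4 + 1 + 4 + 3 + 8) / 5 = 20/5 = 4

Step 2 — sample covariance S[i,j] = (1/(n-1)) · Σ_k (x_{k,i} - mean_i) · (x_{k,j} - mean_j), with n-1 = 4.
  S[X_1,X_1] = ((-3.2)·(-3.2) + (0.8)·(0.8) + (3.8)·(3.8) + (-3.2)·(-3.2) + (1.8)·(1.8)) / 4 = 38.8/4 = 9.7
  S[X_1,X_2] = ((-3.2)·(0) + (0.8)·(-3) + (3.8)·(0) + (-3.2)·(-1) + (1.8)·(4)) / 4 = 8/4 = 2
  S[X_2,X_2] = ((0)·(0) + (-3)·(-3) + (0)·(0) + (-1)·(-1) + (4)·(4)) / 4 = 26/4 = 6.5

S is symmetric (S[j,i] = S[i,j]). Assembling:

S = [[9.7, 2],
 [2, 6.5]]


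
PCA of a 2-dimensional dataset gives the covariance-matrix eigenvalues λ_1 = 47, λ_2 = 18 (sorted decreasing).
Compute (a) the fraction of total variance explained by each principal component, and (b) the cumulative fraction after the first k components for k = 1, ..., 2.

Step 1 — total variance = trace(Sigma) = Σ λ_i = 47 + 18 = 65.

Step 2 — fraction explained by component i = λ_i / Σ λ:
  PC1: 47/65 = 0.7231
  PC2: 18/65 = 0.2769

Step 3 — cumulative fraction after k components = (λ_1 + ... + λ_k) / Σ λ:
  k = 1: 47/65 = 0.7231
  k = 2: (47 + 18)/65 = 65/65 = 1

Summary (fraction, with percent):

explained: PC1 0.7231 (72.31%), PC2 0.2769 (27.69%);  cumulative: 0.7231, 1


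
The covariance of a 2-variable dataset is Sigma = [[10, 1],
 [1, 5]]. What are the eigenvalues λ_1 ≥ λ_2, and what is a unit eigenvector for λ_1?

Step 1 — characteristic polynomial of 2×2 Sigma:
  det(Sigma - λI) = λ² - trace · λ + det = 0.
  trace = 10 + 5 = 15, det = 10·5 - (1)² = 49.
Step 2 — discriminant:
  Δ = trace² - 4·det = 225 - 196 = 29.
Step 3 — eigenvalues:
  λ = (trace ± √Δ)/2 = (15 ± 5.3852)/2,
  λ_1 = 10.1926,  λ_2 = 4.8074.

Step 4 — unit eigenvector for λ_1: solve (Sigma - λ_1 I)v = 0. First row:
  (10 - 10.1926)·v_x + (1)·v_y = 0, i.e. (-0.1926)·v_x + (1)·v_y = 0,
  so v ∝ (b, λ_1 - a) = (1, 0.1926) = u.
  ||u|| = √((1)² + (0.1926)²) = √(1.0371) ≈ 1.0184,
  v_1 = u/||u|| ≈ (0.982, 0.1891) (||v_1|| = 1).

λ_1 = 10.1926,  λ_2 = 4.8074;  v_1 ≈ (0.982, 0.1891)


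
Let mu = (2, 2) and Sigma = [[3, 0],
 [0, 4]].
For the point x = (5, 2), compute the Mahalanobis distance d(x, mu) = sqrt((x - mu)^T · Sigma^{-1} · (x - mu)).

Step 1 — centre the observation: (x - mu) = (3, 0).

Step 2 — invert Sigma. det(Sigma) = 3·4 - (0)² = 12.
  Sigma^{-1} = (1/det) · [[d, -b], [-b, a]] = [[0.3333, 0],
 [0, 0.25]].

Step 3 — form the quadratic (x - mu)^T · Sigma^{-1} · (x - mu):
  Sigma^{-1} · (x - mu) = (1, 0).
  (x - mu)^T · [Sigma^{-1} · (x - mu)] = (3)·(1) + (0)·(0) = 3.

Step 4 — take square root: d = √(3) ≈ 1.7321.

d(x, mu) = √(3) ≈ 1.7321


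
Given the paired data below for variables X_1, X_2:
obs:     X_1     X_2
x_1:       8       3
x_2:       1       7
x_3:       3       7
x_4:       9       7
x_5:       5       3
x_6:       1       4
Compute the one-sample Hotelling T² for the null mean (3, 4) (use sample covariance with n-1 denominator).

Step 1 — sample mean vector:
  mean(X_1) = (8 + 1 + 3 + 9 + 5 + 1) / 6 = 27/6 = 4.5
  mean(X_2) = (3 + 7 + 7 + 7 + 3 + 4) / 6 = 31/6 = 5.1667
  x̄ = (4.5, 5.1667),  deviation x̄ - mu_0 = (4.5, 5.1667) - (3, 4) = (1.5, 1.1667).

Step 2 — sample covariance matrix, S[i,j] = (1/(n-1)) · Σ_k (x_{k,i} - mean_i) · (x_{k,j} - mean_j), divisor n-1 = 5:
  S[X_1,X_1] = ((3.5)·(3.5) + (-3.5)·(-3.5) + (-1.5)·(-1.5) + (4.5)·(4.5) + (0.5)·(0.5) + (-3.5)·(-3.5)) / 5 = 59.5/5 = 11.9
  S[X_1,X_2] = ((3.5)·(-2.1667) + (-3.5)·(1.8333) + (-1.5)·(1.8333) + (4.5)·(1.8333) + (0.5)·(-2.1667) + (-3.5)·(-1.1667)) / 5 = -5.5/5 = -1.1
  S[X_2,X_2] = ((-2.1667)·(-2.1667) + (1.8333)·(1.8333) + (1.8333)·(1.8333) + (1.8333)·(1.8333) + (-2.1667)·(-2.1667) + (-1.1667)·(-1.1667)) / 5 = 20.8333/5 = 4.1667
  S = [[11.9, -1.1],
 [-1.1, 4.1667]].

Step 3 — invert S. det(S) = 11.9·4.1667 - (-1.1)² = 48.3733.
  S^{-1} = (1/det) · [[d, -b], [-b, a]] = [[0.0861, 0.0227],
 [0.0227, 0.246]].

Step 4 — quadratic form (x̄ - mu_0)^T · S^{-1} · (x̄ - mu_0):
  S^{-1} · (x̄ - mu_0) = (0.1557, 0.3211),
  (x̄ - mu_0)^T · [...] = (1.5)·(0.1557) + (1.1667)·(0.3211) = 0.6082.

Step 5 — scale by n: T² = 6 · 0.6082 = 3.6494.

T² ≈ 3.6494


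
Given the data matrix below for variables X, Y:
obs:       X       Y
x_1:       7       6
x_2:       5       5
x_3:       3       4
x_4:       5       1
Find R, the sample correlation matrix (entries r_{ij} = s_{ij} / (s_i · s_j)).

Step 1 — column means:
  mean(X) = (7 + 5 + 3 + 5) / 4 = 20/4 = 5
  mean(Y) = (6 + 5 + 4 + 1) / 4 = 16/4 = 4

Step 2 — sample variances and covariances s[i,j] = (1/(n-1)) · Σ_k (x_{k,i} - mean_i) · (x_{k,j} - mean_j), with n-1 = 3:
  s[X,X] = ((2)·(2) + (0)·(0) + (-2)·(-2) + (0)·(0)) / 3 = 8/3 = 2.6667
  s[X,Y] = ((2)·(2) + (0)·(1) + (-2)·(0) + (0)·(-3)) / 3 = 4/3 = 1.3333
  s[Y,Y] = ((2)·(2) + (1)·(1) + (0)·(0) + (-3)·(-3)) / 3 = 14/3 = 4.6667
  Sample standard deviations s_i = √(s[i,i]):
  s(X) = √(2.6667) = 1.633
  s(Y) = √(4.6667) = 2.1602

Step 3 — r_{ij} = s_{ij} / (s_i · s_j):
  r[X,X] = 1 (diagonal).
  r[X,Y] = 1.3333 / (1.633 · 2.1602) = 1.3333 / 3.5277 = 0.378
  r[Y,Y] = 1 (diagonal).

R is symmetric with unit diagonal. Assembling:

R = [[1, 0.378],
 [0.378, 1]]


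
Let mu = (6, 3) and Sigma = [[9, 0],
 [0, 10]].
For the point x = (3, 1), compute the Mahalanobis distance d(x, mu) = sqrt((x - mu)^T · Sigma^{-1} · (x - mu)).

Step 1 — centre the observation: (x - mu) = (-3, -2).

Step 2 — invert Sigma. det(Sigma) = 9·10 - (0)² = 90.
  Sigma^{-1} = (1/det) · [[d, -b], [-b, a]] = [[0.1111, 0],
 [0, 0.1]].

Step 3 — form the quadratic (x - mu)^T · Sigma^{-1} · (x - mu):
  Sigma^{-1} · (x - mu) = (-0.3333, -0.2).
  (x - mu)^T · [Sigma^{-1} · (x - mu)] = (-3)·(-0.3333) + (-2)·(-0.2) = 1.4.

Step 4 — take square root: d = √(1.4) ≈ 1.1832.

d(x, mu) = √(1.4) ≈ 1.1832


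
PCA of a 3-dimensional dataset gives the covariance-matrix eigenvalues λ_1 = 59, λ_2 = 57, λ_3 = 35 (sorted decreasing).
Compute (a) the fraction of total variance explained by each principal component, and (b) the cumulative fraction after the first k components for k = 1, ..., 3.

Step 1 — total variance = trace(Sigma) = Σ λ_i = 59 + 57 + 35 = 151.

Step 2 — fraction explained by component i = λ_i / Σ λ:
  PC1: 59/151 = 0.3907
  PC2: 57/151 = 0.3775
  PC3: 35/151 = 0.2318

Step 3 — cumulative fraction after k components = (λ_1 + ... + λ_k) / Σ λ:
  k = 1: 59/151 = 0.3907
  k = 2: (59 + 57)/151 = 116/151 = 0.7682
  k = 3: (59 + 57 + 35)/151 = 151/151 = 1

Summary (fraction, with percent):

explained: PC1 0.3907 (39.07%), PC2 0.3775 (37.75%), PC3 0.2318 (23.18%);  cumulative: 0.3907, 0.7682, 1


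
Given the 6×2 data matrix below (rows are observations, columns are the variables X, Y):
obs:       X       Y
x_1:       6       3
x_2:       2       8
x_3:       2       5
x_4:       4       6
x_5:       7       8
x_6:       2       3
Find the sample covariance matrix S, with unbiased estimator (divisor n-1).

Step 1 — column means:
  mean(X) = (6 + 2 + 2 + 4 + 7 + 2) / 6 = 23/6 = 3.8333
  mean(Y) = (3 + 8 + 5 + 6 + 8 + 3) / 6 = 33/6 = 5.5

Step 2 — sample covariance S[i,j] = (1/(n-1)) · Σ_k (x_{k,i} - mean_i) · (x_{k,j} - mean_j), with n-1 = 5.
  S[X,X] = ((2.1667)·(2.1667) + (-1.8333)·(-1.8333) + (-1.8333)·(-1.8333) + (0.1667)·(0.1667) + (3.1667)·(3.1667) + (-1.8333)·(-1.8333)) / 5 = 24.8333/5 = 4.9667
  S[X,Y] = ((2.1667)·(-2.5) + (-1.8333)·(2.5) + (-1.8333)·(-0.5) + (0.1667)·(0.5) + (3.1667)·(2.5) + (-1.8333)·(-2.5)) / 5 = 3.5/5 = 0.7
  S[Y,Y] = ((-2.5)·(-2.5) + (2.5)·(2.5) + (-0.5)·(-0.5) + (0.5)·(0.5) + (2.5)·(2.5) + (-2.5)·(-2.5)) / 5 = 25.5/5 = 5.1

S is symmetric (S[j,i] = S[i,j]). Assembling:

S = [[4.9667, 0.7],
 [0.7, 5.1]]


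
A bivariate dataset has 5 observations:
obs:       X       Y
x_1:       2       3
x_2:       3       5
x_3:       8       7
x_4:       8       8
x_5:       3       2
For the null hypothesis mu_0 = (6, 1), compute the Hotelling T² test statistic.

Step 1 — sample mean vector:
  mean(X) = (2 + 3 + 8 + 8 + 3) / 5 = 24/5 = 4.8
  mean(Y) = (3 + 5 + 7 + 8 + 2) / 5 = 25/5 = 5
  x̄ = (4.8, 5),  deviation x̄ - mu_0 = (4.8, 5) - (6, 1) = (-1.2, 4).

Step 2 — sample covariance matrix, S[i,j] = (1/(n-1)) · Σ_k (x_{k,i} - mean_i) · (x_{k,j} - mean_j), divisor n-1 = 4:
  S[X,X] = ((-2.8)·(-2.8) + (-1.8)·(-1.8) + (3.2)·(3.2) + (3.2)·(3.2) + (-1.8)·(-1.8)) / 4 = 34.8/4 = 8.7
  S[X,Y] = ((-2.8)·(-2) + (-1.8)·(0) + (3.2)·(2) + (3.2)·(3) + (-1.8)·(-3)) / 4 = 27/4 = 6.75
  S[Y,Y] = ((-2)·(-2) + (0)·(0) + (2)·(2) + (3)·(3) + (-3)·(-3)) / 4 = 26/4 = 6.5
  S = [[8.7, 6.75],
 [6.75, 6.5]].

Step 3 — invert S. det(S) = 8.7·6.5 - (6.75)² = 10.9875.
  S^{-1} = (1/det) · [[d, -b], [-b, a]] = [[0.5916, -0.6143],
 [-0.6143, 0.7918]].

Step 4 — quadratic form (x̄ - mu_0)^T · S^{-1} · (x̄ - mu_0):
  S^{-1} · (x̄ - mu_0) = (-3.1672, 3.9044),
  (x̄ - mu_0)^T · [...] = (-1.2)·(-3.1672) + (4)·(3.9044) = 19.4184.

Step 5 — scale by n: T² = 5 · 19.4184 = 97.0922.

T² ≈ 97.0922


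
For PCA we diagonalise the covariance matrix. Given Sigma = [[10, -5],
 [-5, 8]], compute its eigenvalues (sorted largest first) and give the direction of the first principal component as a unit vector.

Step 1 — characteristic polynomial of 2×2 Sigma:
  det(Sigma - λI) = λ² - trace · λ + det = 0.
  trace = 10 + 8 = 18, det = 10·8 - (-5)² = 55.
Step 2 — discriminant:
  Δ = trace² - 4·det = 324 - 220 = 104.
Step 3 — eigenvalues:
  λ = (trace ± √Δ)/2 = (18 ± 10.198)/2,
  λ_1 = 14.099,  λ_2 = 3.901.

Step 4 — unit eigenvector for λ_1: solve (Sigma - λ_1 I)v = 0. First row:
  (10 - 14.099)·v_x + (-5)·v_y = 0, i.e. (-4.099)·v_x + (-5)·v_y = 0,
  so v ∝ (b, λ_1 - a) = (-5, 4.099); multiply by -1 so the first entry is positive: u = (5, -4.099).
  ||u|| = √((5)² + (-4.099)²) = √(41.802) ≈ 6.4654,
  v_1 = u/||u|| ≈ (0.7733, -0.634) (||v_1|| = 1).

λ_1 = 14.099,  λ_2 = 3.901;  v_1 ≈ (0.7733, -0.634)


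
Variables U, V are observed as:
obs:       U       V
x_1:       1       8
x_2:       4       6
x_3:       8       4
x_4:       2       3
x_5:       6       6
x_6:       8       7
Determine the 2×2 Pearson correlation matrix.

Step 1 — column means:
  mean(U) = (1 + 4 + 8 + 2 + 6 + 8) / 6 = 29/6 = 4.8333
  mean(V) = (8 + 6 + 4 + 3 + 6 + 7) / 6 = 34/6 = 5.6667

Step 2 — sample variances and covariances s[i,j] = (1/(n-1)) · Σ_k (x_{k,i} - mean_i) · (x_{k,j} - mean_j), with n-1 = 5:
  s[U,U] = ((-3.8333)·(-3.8333) + (-0.8333)·(-0.8333) + (3.1667)·(3.1667) + (-2.8333)·(-2.8333) + (1.1667)·(1.1667) + (3.1667)·(3.1667)) / 5 = 44.8333/5 = 8.9667
  s[U,V] = ((-3.8333)·(2.3333) + (-0.8333)·(0.3333) + (3.1667)·(-1.6667) + (-2.8333)·(-2.6667) + (1.1667)·(0.3333) + (3.1667)·(1.3333)) / 5 = -2.3333/5 = -0.4667
  s[V,V] = ((2.3333)·(2.3333) + (0.3333)·(0.3333) + (-1.6667)·(-1.6667) + (-2.6667)·(-2.6667) + (0.3333)·(0.3333) + (1.3333)·(1.3333)) / 5 = 17.3333/5 = 3.4667
  Sample standard deviations s_i = √(s[i,i]):
  s(U) = √(8.9667) = 2.9944
  s(V) = √(3.4667) = 1.8619

Step 3 — r_{ij} = s_{ij} / (s_i · s_j):
  r[U,U] = 1 (diagonal).
  r[U,V] = -0.4667 / (2.9944 · 1.8619) = -0.4667 / 5.5753 = -0.0837
  r[V,V] = 1 (diagonal).

R is symmetric with unit diagonal. Assembling:

R = [[1, -0.0837],
 [-0.0837, 1]]


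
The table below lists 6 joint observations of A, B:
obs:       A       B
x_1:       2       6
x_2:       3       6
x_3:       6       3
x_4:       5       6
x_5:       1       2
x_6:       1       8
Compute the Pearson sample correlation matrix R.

Step 1 — column means:
  mean(A) = (2 + 3 + 6 + 5 + 1 + 1) / 6 = 18/6 = 3
  mean(B) = (6 + 6 + 3 + 6 + 2 + 8) / 6 = 31/6 = 5.1667

Step 2 — sample variances and covariances s[i,j] = (1/(n-1)) · Σ_k (x_{k,i} - mean_i) · (x_{k,j} - mean_j), with n-1 = 5:
  s[A,A] = ((-1)·(-1) + (0)·(0) + (3)·(3) + (2)·(2) + (-2)·(-2) + (-2)·(-2)) / 5 = 22/5 = 4.4
  s[A,B] = ((-1)·(0.8333) + (0)·(0.8333) + (3)·(-2.1667) + (2)·(0.8333) + (-2)·(-3.1667) + (-2)·(2.8333)) / 5 = -5/5 = -1
  s[B,B] = ((0.8333)·(0.8333) + (0.8333)·(0.8333) + (-2.1667)·(-2.1667) + (0.8333)·(0.8333) + (-3.1667)·(-3.1667) + (2.8333)·(2.8333)) / 5 = 24.8333/5 = 4.9667
  Sample standard deviations s_i = √(s[i,i]):
  s(A) = √(4.4) = 2.0976
  s(B) = √(4.9667) = 2.2286

Step 3 — r_{ij} = s_{ij} / (s_i · s_j):
  r[A,A] = 1 (diagonal).
  r[A,B] = -1 / (2.0976 · 2.2286) = -1 / 4.6748 = -0.2139
  r[B,B] = 1 (diagonal).

R is symmetric with unit diagonal. Assembling:

R = [[1, -0.2139],
 [-0.2139, 1]]


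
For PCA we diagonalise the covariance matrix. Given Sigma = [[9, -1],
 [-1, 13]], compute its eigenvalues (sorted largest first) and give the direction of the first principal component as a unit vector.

Step 1 — characteristic polynomial of 2×2 Sigma:
  det(Sigma - λI) = λ² - trace · λ + det = 0.
  trace = 9 + 13 = 22, det = 9·13 - (-1)² = 116.
Step 2 — discriminant:
  Δ = trace² - 4·det = 484 - 464 = 20.
Step 3 — eigenvalues:
  λ = (trace ± √Δ)/2 = (22 ± 4.4721)/2,
  λ_1 = 13.2361,  λ_2 = 8.7639.

Step 4 — unit eigenvector for λ_1: solve (Sigma - λ_1 I)v = 0. First row:
  (9 - 13.2361)·v_x + (-1)·v_y = 0, i.e. (-4.2361)·v_x + (-1)·v_y = 0,
  so v ∝ (b, λ_1 - a) = (-1, 4.2361); multiply by -1 so the first entry is positive: u = (1, -4.2361).
  ||u|| = √((1)² + (-4.2361)²) = √(18.9443) ≈ 4.3525,
  v_1 = u/||u|| ≈ (0.2298, -0.9732) (||v_1|| = 1).

λ_1 = 13.2361,  λ_2 = 8.7639;  v_1 ≈ (0.2298, -0.9732)


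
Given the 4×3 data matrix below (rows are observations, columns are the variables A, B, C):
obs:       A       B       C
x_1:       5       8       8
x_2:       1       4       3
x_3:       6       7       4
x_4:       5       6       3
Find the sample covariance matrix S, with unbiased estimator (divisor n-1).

Step 1 — column means:
  mean(A) = (5 + 1 + 6 + 5) / 4 = 17/4 = 4.25
  mean(B) = (8 + 4 + 7 + 6) / 4 = 25/4 = 6.25
  mean(C) = (8 + 3 + 4 + 3) / 4 = 18/4 = 4.5

Step 2 — sample covariance S[i,j] = (1/(n-1)) · Σ_k (x_{k,i} - mean_i) · (x_{k,j} - mean_j), with n-1 = 3.
  S[A,A] = ((0.75)·(0.75) + (-3.25)·(-3.25) + (1.75)·(1.75) + (0.75)·(0.75)) / 3 = 14.75/3 = 4.9167
  S[A,B] = ((0.75)·(1.75) + (-3.25)·(-2.25) + (1.75)·(0.75) + (0.75)·(-0.25)) / 3 = 9.75/3 = 3.25
  S[A,C] = ((0.75)·(3.5) + (-3.25)·(-1.5) + (1.75)·(-0.5) + (0.75)·(-1.5)) / 3 = 5.5/3 = 1.8333
  S[B,B] = ((1.75)·(1.75) + (-2.25)·(-2.25) + (0.75)·(0.75) + (-0.25)·(-0.25)) / 3 = 8.75/3 = 2.9167
  S[B,C] = ((1.75)·(3.5) + (-2.25)·(-1.5) + (0.75)·(-0.5) + (-0.25)·(-1.5)) / 3 = 9.5/3 = 3.1667
  S[C,C] = ((3.5)·(3.5) + (-1.5)·(-1.5) + (-0.5)·(-0.5) + (-1.5)·(-1.5)) / 3 = 17/3 = 5.6667

S is symmetric (S[j,i] = S[i,j]). Assembling:

S = [[4.9167, 3.25, 1.8333],
 [3.25, 2.9167, 3.1667],
 [1.8333, 3.1667, 5.6667]]


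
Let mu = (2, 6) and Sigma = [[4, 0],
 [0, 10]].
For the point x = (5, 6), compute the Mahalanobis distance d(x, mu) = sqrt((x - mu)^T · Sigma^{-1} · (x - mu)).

Step 1 — centre the observation: (x - mu) = (3, 0).

Step 2 — invert Sigma. det(Sigma) = 4·10 - (0)² = 40.
  Sigma^{-1} = (1/det) · [[d, -b], [-b, a]] = [[0.25, 0],
 [0, 0.1]].

Step 3 — form the quadratic (x - mu)^T · Sigma^{-1} · (x - mu):
  Sigma^{-1} · (x - mu) = (0.75, 0).
  (x - mu)^T · [Sigma^{-1} · (x - mu)] = (3)·(0.75) + (0)·(0) = 2.25.

Step 4 — take square root: d = √(2.25) ≈ 1.5.

d(x, mu) = √(2.25) ≈ 1.5


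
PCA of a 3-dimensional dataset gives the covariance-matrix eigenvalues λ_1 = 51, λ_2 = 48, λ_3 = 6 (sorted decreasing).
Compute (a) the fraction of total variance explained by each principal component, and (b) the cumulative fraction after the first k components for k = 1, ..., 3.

Step 1 — total variance = trace(Sigma) = Σ λ_i = 51 + 48 + 6 = 105.

Step 2 — fraction explained by component i = λ_i / Σ λ:
  PC1: 51/105 = 0.4857
  PC2: 48/105 = 0.4571
  PC3: 6/105 = 0.0571

Step 3 — cumulative fraction after k components = (λ_1 + ... + λ_k) / Σ λ:
  k = 1: 51/105 = 0.4857
  k = 2: (51 + 48)/105 = 99/105 = 0.9429
  k = 3: (51 + 48 + 6)/105 = 105/105 = 1

Summary (fraction, with percent):

explained: PC1 0.4857 (48.57%), PC2 0.4571 (45.71%), PC3 0.0571 (5.71%);  cumulative: 0.4857, 0.9429, 1


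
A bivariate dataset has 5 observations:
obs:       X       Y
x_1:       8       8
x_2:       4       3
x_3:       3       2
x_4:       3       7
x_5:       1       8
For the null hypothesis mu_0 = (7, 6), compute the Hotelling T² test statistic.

Step 1 — sample mean vector:
  mean(X) = (8 + 4 + 3 + 3 + 1) / 5 = 19/5 = 3.8
  mean(Y) = (8 + 3 + 2 + 7 + 8) / 5 = 28/5 = 5.6
  x̄ = (3.8, 5.6),  deviation x̄ - mu_0 = (3.8, 5.6) - (7, 6) = (-3.2, -0.4).

Step 2 — sample covariance matrix, S[i,j] = (1/(n-1)) · Σ_k (x_{k,i} - mean_i) · (x_{k,j} - mean_j), divisor n-1 = 4:
  S[X,X] = ((4.2)·(4.2) + (0.2)·(0.2) + (-0.8)·(-0.8) + (-0.8)·(-0.8) + (-2.8)·(-2.8)) / 4 = 26.8/4 = 6.7
  S[X,Y] = ((4.2)·(2.4) + (0.2)·(-2.6) + (-0.8)·(-3.6) + (-0.8)·(1.4) + (-2.8)·(2.4)) / 4 = 4.6/4 = 1.15
  S[Y,Y] = ((2.4)·(2.4) + (-2.6)·(-2.6) + (-3.6)·(-3.6) + (1.4)·(1.4) + (2.4)·(2.4)) / 4 = 33.2/4 = 8.3
  S = [[6.7, 1.15],
 [1.15, 8.3]].

Step 3 — invert S. det(S) = 6.7·8.3 - (1.15)² = 54.2875.
  S^{-1} = (1/det) · [[d, -b], [-b, a]] = [[0.1529, -0.0212],
 [-0.0212, 0.1234]].

Step 4 — quadratic form (x̄ - mu_0)^T · S^{-1} · (x̄ - mu_0):
  S^{-1} · (x̄ - mu_0) = (-0.4808, 0.0184),
  (x̄ - mu_0)^T · [...] = (-3.2)·(-0.4808) + (-0.4)·(0.0184) = 1.5311.

Step 5 — scale by n: T² = 5 · 1.5311 = 7.6555.

T² ≈ 7.6555


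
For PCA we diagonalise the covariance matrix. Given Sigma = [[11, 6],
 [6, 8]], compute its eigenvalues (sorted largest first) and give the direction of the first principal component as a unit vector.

Step 1 — characteristic polynomial of 2×2 Sigma:
  det(Sigma - λI) = λ² - trace · λ + det = 0.
  trace = 11 + 8 = 19, det = 11·8 - (6)² = 52.
Step 2 — discriminant:
  Δ = trace² - 4·det = 361 - 208 = 153.
Step 3 — eigenvalues:
  λ = (trace ± √Δ)/2 = (19 ± 12.3693)/2,
  λ_1 = 15.6847,  λ_2 = 3.3153.

Step 4 — unit eigenvector for λ_1: solve (Sigma - λ_1 I)v = 0. First row:
  (11 - 15.6847)·v_x + (6)·v_y = 0, i.e. (-4.6847)·v_x + (6)·v_y = 0,
  so v ∝ (b, λ_1 - a) = (6, 4.6847) = u.
  ||u|| = √((6)² + (4.6847)²) = √(57.946) ≈ 7.6122,
  v_1 = u/||u|| ≈ (0.7882, 0.6154) (||v_1|| = 1).

λ_1 = 15.6847,  λ_2 = 3.3153;  v_1 ≈ (0.7882, 0.6154)


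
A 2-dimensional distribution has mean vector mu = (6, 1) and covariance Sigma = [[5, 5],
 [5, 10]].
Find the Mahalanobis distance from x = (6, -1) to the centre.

Step 1 — centre the observation: (x - mu) = (0, -2).

Step 2 — invert Sigma. det(Sigma) = 5·10 - (5)² = 25.
  Sigma^{-1} = (1/det) · [[d, -b], [-b, a]] = [[0.4, -0.2],
 [-0.2, 0.2]].

Step 3 — form the quadratic (x - mu)^T · Sigma^{-1} · (x - mu):
  Sigma^{-1} · (x - mu) = (0.4, -0.4).
  (x - mu)^T · [Sigma^{-1} · (x - mu)] = (0)·(0.4) + (-2)·(-0.4) = 0.8.

Step 4 — take square root: d = √(0.8) ≈ 0.8944.

d(x, mu) = √(0.8) ≈ 0.8944


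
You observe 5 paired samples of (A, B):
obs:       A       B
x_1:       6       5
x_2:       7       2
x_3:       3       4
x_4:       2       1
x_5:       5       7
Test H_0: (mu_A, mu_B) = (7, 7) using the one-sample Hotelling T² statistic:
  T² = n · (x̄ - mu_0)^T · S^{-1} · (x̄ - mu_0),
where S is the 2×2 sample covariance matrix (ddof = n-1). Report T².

Step 1 — sample mean vector:
  mean(A) = (6 + 7 + 3 + 2 + 5) / 5 = 23/5 = 4.6
  mean(B) = (5 + 2 + 4 + 1 + 7) / 5 = 19/5 = 3.8
  x̄ = (4.6, 3.8),  deviation x̄ - mu_0 = (4.6, 3.8) - (7, 7) = (-2.4, -3.2).

Step 2 — sample covariance matrix, S[i,j] = (1/(n-1)) · Σ_k (x_{k,i} - mean_i) · (x_{k,j} - mean_j), divisor n-1 = 4:
  S[A,A] = ((1.4)·(1.4) + (2.4)·(2.4) + (-1.6)·(-1.6) + (-2.6)·(-2.6) + (0.4)·(0.4)) / 4 = 17.2/4 = 4.3
  S[A,B] = ((1.4)·(1.2) + (2.4)·(-1.8) + (-1.6)·(0.2) + (-2.6)·(-2.8) + (0.4)·(3.2)) / 4 = 5.6/4 = 1.4
  S[B,B] = ((1.2)·(1.2) + (-1.8)·(-1.8) + (0.2)·(0.2) + (-2.8)·(-2.8) + (3.2)·(3.2)) / 4 = 22.8/4 = 5.7
  S = [[4.3, 1.4],
 [1.4, 5.7]].

Step 3 — invert S. det(S) = 4.3·5.7 - (1.4)² = 22.55.
  S^{-1} = (1/det) · [[d, -b], [-b, a]] = [[0.2528, -0.0621],
 [-0.0621, 0.1907]].

Step 4 — quadratic form (x̄ - mu_0)^T · S^{-1} · (x̄ - mu_0):
  S^{-1} · (x̄ - mu_0) = (-0.408, -0.4612),
  (x̄ - mu_0)^T · [...] = (-2.4)·(-0.408) + (-3.2)·(-0.4612) = 2.455.

Step 5 — scale by n: T² = 5 · 2.455 = 12.2749.

T² ≈ 12.2749
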